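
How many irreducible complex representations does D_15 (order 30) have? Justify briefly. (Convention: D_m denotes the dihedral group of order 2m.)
9

Argument: The number of irreducible complex representations of a finite group equals its number of conjugacy classes. D_15 has 9 conjugacy classes ((n+3)/2 for n odd), so D_15 (order 30) has exactly 9 irreducible complex representations.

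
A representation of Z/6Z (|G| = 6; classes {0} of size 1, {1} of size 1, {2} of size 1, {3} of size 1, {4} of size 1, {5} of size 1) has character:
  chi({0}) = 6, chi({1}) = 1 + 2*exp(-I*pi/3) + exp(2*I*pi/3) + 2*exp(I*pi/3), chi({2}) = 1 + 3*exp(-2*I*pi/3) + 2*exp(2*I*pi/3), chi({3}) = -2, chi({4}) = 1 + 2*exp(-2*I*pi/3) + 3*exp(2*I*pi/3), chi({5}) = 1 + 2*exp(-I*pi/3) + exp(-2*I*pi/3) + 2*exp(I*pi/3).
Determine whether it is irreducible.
Not irreducible (reducible): <chi, chi> = 10 > 1.

Reasoning: <chi, chi> = (1/|G|) sum_C |C| * |chi(C)|^2 = (1/6)[1*|6|^2 + 1*|1 + 2*exp(-I*pi/3) + exp(2*I*pi/3) + 2*exp(I*pi/3)|^2 + 1*|1 + 3*exp(-2*I*pi/3) + 2*exp(2*I*pi/3)|^2 + 1*|-2|^2 + 1*|1 + 2*exp(-2*I*pi/3) + 3*exp(2*I*pi/3)|^2 + 1*|1 + 2*exp(-I*pi/3) + exp(-2*I*pi/3) + 2*exp(I*pi/3)|^2]
  = (1/6)[(36) + (7) + (3) + (4) + (3) + (7)] = 60/6 = 10.
(Exp terms are combined using exp(i*s)*conj(exp(i*t)) = exp(i*(s-t)), and sums of them are collapsed using the identity that for every m > 1 the m distinct m-th roots of unity sum to 0, e.g. 1 + exp(2*I*pi/3) + exp(-2*I*pi/3) = 0.)
A character is irreducible iff <chi, chi> = 1, so this representation is reducible.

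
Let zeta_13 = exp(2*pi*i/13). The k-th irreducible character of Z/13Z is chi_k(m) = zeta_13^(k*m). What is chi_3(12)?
chi_3(12) = zeta_13^36 = exp(-6*I*pi/13)

Argument: chi_3(12) = zeta_13^(3*12) = zeta_13^36. Since zeta_13^13 = 1, this equals zeta_13^10 = exp(2*pi*i*10/13) = exp(-6*I*pi/13).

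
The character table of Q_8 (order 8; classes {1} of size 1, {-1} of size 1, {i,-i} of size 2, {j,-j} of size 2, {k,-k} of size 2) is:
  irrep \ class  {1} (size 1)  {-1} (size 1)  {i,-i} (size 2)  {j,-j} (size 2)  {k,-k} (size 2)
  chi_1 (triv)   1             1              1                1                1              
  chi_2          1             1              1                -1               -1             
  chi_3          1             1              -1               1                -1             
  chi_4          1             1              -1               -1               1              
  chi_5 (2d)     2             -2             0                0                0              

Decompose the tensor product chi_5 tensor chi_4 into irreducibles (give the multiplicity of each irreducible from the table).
chi_5 tensor chi_4 = chi_5 (all other irreducibles have multiplicity 0).

Working: The character of a tensor product is the pointwise product (chi_5 * chi_4)(C) = chi_5(C) * chi_4(C):
  {1}: (2)*(1), {-1}: (-2)*(1), {i,-i}: (0)*(-1), {j,-j}: (0)*(-1), {k,-k}: (0)*(1)
so (chi_5 * chi_4) takes values
  {1} -> 2, {-1} -> -2, {i,-i} -> 0, {j,-j} -> 0, {k,-k} -> 0.
Now take the inner product of this character with each irreducible chi from the table, <chi_5*chi_4, chi> = (1/8) sum_C |C| (chi_5*chi_4)(C) conj(chi(C)):
  <chi_5*chi_4, chi_1> = (1/8)[1*(2)*conj(1) + 1*(-2)*conj(1) + 2*(0)*conj(1) + 2*(0)*conj(1) + 2*(0)*conj(1)]
      = (1/8)[(2) + (-2) + (0) + (0) + (0)] = 0/8 = 0
  <chi_5*chi_4, chi_2> = (1/8)[1*(2)*conj(1) + 1*(-2)*conj(1) + 2*(0)*conj(1) + 2*(0)*conj(-1) + 2*(0)*conj(-1)]
      = (1/8)[(2) + (-2) + (0) + (0) + (0)] = 0/8 = 0
  <chi_5*chi_4, chi_3> = (1/8)[1*(2)*conj(1) + 1*(-2)*conj(1) + 2*(0)*conj(-1) + 2*(0)*conj(1) + 2*(0)*conj(-1)]
      = (1/8)[(2) + (-2) + (0) + (0) + (0)] = 0/8 = 0
  <chi_5*chi_4, chi_4> = (1/8)[1*(2)*conj(1) + 1*(-2)*conj(1) + 2*(0)*conj(-1) + 2*(0)*conj(-1) + 2*(0)*conj(1)]
      = (1/8)[(2) + (-2) + (0) + (0) + (0)] = 0/8 = 0
  <chi_5*chi_4, chi_5> = (1/8)[1*(2)*conj(2) + 1*(-2)*conj(-2) + 2*(0)*conj(0) + 2*(0)*conj(0) + 2*(0)*conj(0)]
      = (1/8)[(4) + (4) + (0) + (0) + (0)] = 8/8 = 1
Hence the multiplicities are chi_5: 1. Dimension check: dim(chi_5)*dim(chi_4) = 2*1 = 2 and sum (mult * dim) = 1*2 = 2.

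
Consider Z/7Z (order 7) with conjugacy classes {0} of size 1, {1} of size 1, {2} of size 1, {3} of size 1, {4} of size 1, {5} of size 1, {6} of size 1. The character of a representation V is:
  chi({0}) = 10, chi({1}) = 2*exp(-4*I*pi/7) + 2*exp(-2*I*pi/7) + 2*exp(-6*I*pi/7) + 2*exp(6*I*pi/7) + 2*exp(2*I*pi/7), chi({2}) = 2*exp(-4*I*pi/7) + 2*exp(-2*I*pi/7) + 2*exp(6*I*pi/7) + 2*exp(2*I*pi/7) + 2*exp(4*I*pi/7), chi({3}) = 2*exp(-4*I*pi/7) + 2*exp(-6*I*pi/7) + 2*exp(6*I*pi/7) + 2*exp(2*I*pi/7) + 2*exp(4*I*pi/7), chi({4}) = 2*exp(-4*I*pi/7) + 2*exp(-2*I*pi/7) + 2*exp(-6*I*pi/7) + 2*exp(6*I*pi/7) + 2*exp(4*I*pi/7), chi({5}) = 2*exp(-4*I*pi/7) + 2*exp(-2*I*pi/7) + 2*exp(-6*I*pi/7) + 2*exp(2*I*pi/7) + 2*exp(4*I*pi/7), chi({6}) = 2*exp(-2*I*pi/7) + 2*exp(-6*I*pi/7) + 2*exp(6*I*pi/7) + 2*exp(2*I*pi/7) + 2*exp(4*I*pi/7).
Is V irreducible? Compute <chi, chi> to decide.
Not irreducible (reducible): <chi, chi> = 20 > 1.

Why: <chi, chi> = (1/|G|) sum_C |C| * |chi(C)|^2 = (1/7)[1*|10|^2 + 1*|2*exp(-4*I*pi/7) + 2*exp(-2*I*pi/7) + 2*exp(-6*I*pi/7) + 2*exp(6*I*pi/7) + 2*exp(2*I*pi/7)|^2 + 1*|2*exp(-4*I*pi/7) + 2*exp(-2*I*pi/7) + 2*exp(6*I*pi/7) + 2*exp(2*I*pi/7) + 2*exp(4*I*pi/7)|^2 + 1*|2*exp(-4*I*pi/7) + 2*exp(-6*I*pi/7) + 2*exp(6*I*pi/7) + 2*exp(2*I*pi/7) + 2*exp(4*I*pi/7)|^2 + 1*|2*exp(-4*I*pi/7) + 2*exp(-2*I*pi/7) + 2*exp(-6*I*pi/7) + 2*exp(6*I*pi/7) + 2*exp(4*I*pi/7)|^2 + 1*|2*exp(-4*I*pi/7) + 2*exp(-2*I*pi/7) + 2*exp(-6*I*pi/7) + 2*exp(2*I*pi/7) + 2*exp(4*I*pi/7)|^2 + 1*|2*exp(-2*I*pi/7) + 2*exp(-6*I*pi/7) + 2*exp(6*I*pi/7) + 2*exp(2*I*pi/7) + 2*exp(4*I*pi/7)|^2]
  = (1/7)[(100) + (20 + 16*exp(-4*I*pi/7) + 12*exp(-2*I*pi/7) + 12*exp(-6*I*pi/7) + 12*exp(6*I*pi/7) + 12*exp(2*I*pi/7) + 16*exp(4*I*pi/7)) + (20 + 12*exp(-4*I*pi/7) + 12*exp(-2*I*pi/7) + 16*exp(-6*I*pi/7) + 16*exp(6*I*pi/7) + 12*exp(2*I*pi/7) + 12*exp(4*I*pi/7)) + (20 + 16*exp(-2*I*pi/7) + 12*exp(-4*I*pi/7) + 12*exp(-6*I*pi/7) + 12*exp(6*I*pi/7) + 12*exp(4*I*pi/7) + 16*exp(2*I*pi/7)) + (20 + 16*exp(-2*I*pi/7) + 12*exp(-4*I*pi/7) + 12*exp(-6*I*pi/7) + 12*exp(6*I*pi/7) + 12*exp(4*I*pi/7) + 16*exp(2*I*pi/7)) + (20 + 12*exp(-4*I*pi/7) + 12*exp(-2*I*pi/7) + 16*exp(-6*I*pi/7) + 16*exp(6*I*pi/7) + 12*exp(2*I*pi/7) + 12*exp(4*I*pi/7)) + (20 + 16*exp(-4*I*pi/7) + 12*exp(-2*I*pi/7) + 12*exp(-6*I*pi/7) + 12*exp(6*I*pi/7) + 12*exp(2*I*pi/7) + 16*exp(4*I*pi/7))] = 140/7 = 20.
(Exp terms are combined using exp(i*s)*conj(exp(i*t)) = exp(i*(s-t)), and sums of them are collapsed using the identity that for every m > 1 the m distinct m-th roots of unity sum to 0, e.g. 1 + exp(2*I*pi/3) + exp(-2*I*pi/3) = 0.)
A character is irreducible iff <chi, chi> = 1, so this representation is reducible.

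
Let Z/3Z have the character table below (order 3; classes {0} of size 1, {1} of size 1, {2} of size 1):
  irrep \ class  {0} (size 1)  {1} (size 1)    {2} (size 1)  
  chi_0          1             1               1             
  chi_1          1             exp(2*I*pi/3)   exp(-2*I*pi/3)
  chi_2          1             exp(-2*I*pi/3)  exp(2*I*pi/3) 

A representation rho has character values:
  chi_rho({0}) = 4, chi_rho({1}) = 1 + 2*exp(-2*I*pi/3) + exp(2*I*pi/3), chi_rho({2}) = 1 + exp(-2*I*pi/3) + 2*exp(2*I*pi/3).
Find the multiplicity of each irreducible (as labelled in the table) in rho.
Multiplicities: chi_0: 1, chi_1: 1, chi_2: 2.

Argument: Use <chi_rho, chi> = (1/|G|) sum_C |C| * chi_rho(C) * conj(chi(C)) with |G| = 3 for each irreducible chi in the table:
  <chi_rho, chi_0> = (1/3)[1*(4)*conj(1) + 1*(1 + 2*exp(-2*I*pi/3) + exp(2*I*pi/3))*conj(1) + 1*(1 + exp(-2*I*pi/3) + 2*exp(2*I*pi/3))*conj(1)]
      = (1/3)[(4) + (1 + 2*exp(-2*I*pi/3) + exp(2*I*pi/3)) + (1 + exp(-2*I*pi/3) + 2*exp(2*I*pi/3))] = 3/3 = 1
  <chi_rho, chi_1> = (1/3)[1*(4)*conj(1) + 1*(1 + 2*exp(-2*I*pi/3) + exp(2*I*pi/3))*conj(exp(2*I*pi/3)) + 1*(1 + exp(-2*I*pi/3) + 2*exp(2*I*pi/3))*conj(exp(-2*I*pi/3))]
      = (1/3)[(4) + (1 + exp(-2*I*pi/3) + 2*exp(2*I*pi/3)) + (1 + 2*exp(-2*I*pi/3) + exp(2*I*pi/3))] = 3/3 = 1
  <chi_rho, chi_2> = (1/3)[1*(4)*conj(1) + 1*(1 + 2*exp(-2*I*pi/3) + exp(2*I*pi/3))*conj(exp(-2*I*pi/3)) + 1*(1 + exp(-2*I*pi/3) + 2*exp(2*I*pi/3))*conj(exp(2*I*pi/3))]
      = (1/3)[(4) + (1) + (1)] = 6/3 = 2
(Exp terms are combined using exp(i*s)*conj(exp(i*t)) = exp(i*(s-t)), and sums of them are collapsed using the identity that for every m > 1 the m distinct m-th roots of unity sum to 0, e.g. 1 + exp(2*I*pi/3) + exp(-2*I*pi/3) = 0.)
Dimension check: dim(rho) = sum (mult * dim) = 1*1 + 1*1 + 2*1 = 4 = chi_rho(e) = 4.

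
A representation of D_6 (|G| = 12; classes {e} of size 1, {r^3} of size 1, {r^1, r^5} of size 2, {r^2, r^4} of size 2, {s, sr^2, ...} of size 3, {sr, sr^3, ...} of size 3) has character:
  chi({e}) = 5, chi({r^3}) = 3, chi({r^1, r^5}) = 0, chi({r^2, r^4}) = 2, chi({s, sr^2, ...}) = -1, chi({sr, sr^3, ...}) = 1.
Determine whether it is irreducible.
Not irreducible (reducible): <chi, chi> = 4 > 1.

Justification: <chi, chi> = (1/|G|) sum_C |C| * |chi(C)|^2 = (1/12)[1*|5|^2 + 1*|3|^2 + 2*|0|^2 + 2*|2|^2 + 3*|-1|^2 + 3*|1|^2]
  = (1/12)[(25) + (9) + (0) + (8) + (3) + (3)] = 48/12 = 4.
A character is irreducible iff <chi, chi> = 1, so this representation is reducible.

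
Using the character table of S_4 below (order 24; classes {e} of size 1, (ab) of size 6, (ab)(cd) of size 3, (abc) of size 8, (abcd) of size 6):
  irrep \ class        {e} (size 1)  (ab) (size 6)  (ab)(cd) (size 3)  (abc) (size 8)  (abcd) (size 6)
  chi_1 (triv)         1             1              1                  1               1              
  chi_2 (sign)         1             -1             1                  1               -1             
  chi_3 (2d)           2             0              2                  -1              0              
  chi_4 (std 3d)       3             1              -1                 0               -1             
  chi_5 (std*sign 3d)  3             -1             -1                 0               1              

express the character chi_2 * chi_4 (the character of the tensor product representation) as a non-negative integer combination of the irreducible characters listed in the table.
chi_2 tensor chi_4 = chi_5 (all other irreducibles have multiplicity 0).

Justification: The character of a tensor product is the pointwise product (chi_2 * chi_4)(C) = chi_2(C) * chi_4(C):
  {e}: (1)*(3), (ab): (-1)*(1), (ab)(cd): (1)*(-1), (abc): (1)*(0), (abcd): (-1)*(-1)
so (chi_2 * chi_4) takes values
  {e} -> 3, (ab) -> -1, (ab)(cd) -> -1, (abc) -> 0, (abcd) -> 1.
Now take the inner product of this character with each irreducible chi from the table, <chi_2*chi_4, chi> = (1/24) sum_C |C| (chi_2*chi_4)(C) conj(chi(C)):
  <chi_2*chi_4, chi_1> = (1/24)[1*(3)*conj(1) + 6*(-1)*conj(1) + 3*(-1)*conj(1) + 8*(0)*conj(1) + 6*(1)*conj(1)]
      = (1/24)[(3) + (-6) + (-3) + (0) + (6)] = 0/24 = 0
  <chi_2*chi_4, chi_2> = (1/24)[1*(3)*conj(1) + 6*(-1)*conj(-1) + 3*(-1)*conj(1) + 8*(0)*conj(1) + 6*(1)*conj(-1)]
      = (1/24)[(3) + (6) + (-3) + (0) + (-6)] = 0/24 = 0
  <chi_2*chi_4, chi_3> = (1/24)[1*(3)*conj(2) + 6*(-1)*conj(0) + 3*(-1)*conj(2) + 8*(0)*conj(-1) + 6*(1)*conj(0)]
      = (1/24)[(6) + (0) + (-6) + (0) + (0)] = 0/24 = 0
  <chi_2*chi_4, chi_4> = (1/24)[1*(3)*conj(3) + 6*(-1)*conj(1) + 3*(-1)*conj(-1) + 8*(0)*conj(0) + 6*(1)*conj(-1)]
      = (1/24)[(9) + (-6) + (3) + (0) + (-6)] = 0/24 = 0
  <chi_2*chi_4, chi_5> = (1/24)[1*(3)*conj(3) + 6*(-1)*conj(-1) + 3*(-1)*conj(-1) + 8*(0)*conj(0) + 6*(1)*conj(1)]
      = (1/24)[(9) + (6) + (3) + (0) + (6)] = 24/24 = 1
Hence the multiplicities are chi_5: 1. Dimension check: dim(chi_2)*dim(chi_4) = 1*3 = 3 and sum (mult * dim) = 1*3 = 3.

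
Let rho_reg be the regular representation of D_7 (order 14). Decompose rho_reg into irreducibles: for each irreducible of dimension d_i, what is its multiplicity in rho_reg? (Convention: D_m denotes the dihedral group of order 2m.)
Each irreducible V_i of dimension d_i appears with multiplicity d_i, i.e. rho_reg = (direct sum over all irreducibles V_i) d_i V_i. The irreducible dimensions for D_7 are 1, 1, 2, 2, 2: 2 irreducibles of dimension 1, each with multiplicity 1; 3 irreducibles of dimension 2, each with multiplicity 2. Total dimension 2*1*1 + 3*2*2 = 14 = |G|.

Explanation: General theorem: in the regular representation of a finite group G, each irreducible appears with multiplicity equal to its dimension. Check: dim(rho_reg) = sum d_i^2 = 1 + 1 + 4 + 4 + 4 = 14 = |G|.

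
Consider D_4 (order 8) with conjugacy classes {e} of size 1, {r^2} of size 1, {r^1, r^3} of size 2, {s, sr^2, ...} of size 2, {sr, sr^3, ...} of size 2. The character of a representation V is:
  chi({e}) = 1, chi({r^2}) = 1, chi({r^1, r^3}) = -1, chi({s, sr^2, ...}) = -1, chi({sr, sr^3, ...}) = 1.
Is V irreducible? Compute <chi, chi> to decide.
Irreducible: <chi, chi> = 1.

Derivation: <chi, chi> = (1/|G|) sum_C |C| * |chi(C)|^2 = (1/8)[1*|1|^2 + 1*|1|^2 + 2*|-1|^2 + 2*|-1|^2 + 2*|1|^2]
  = (1/8)[(1) + (1) + (2) + (2) + (2)] = 8/8 = 1.
A character is irreducible iff <chi, chi> = 1, so this representation is irreducible.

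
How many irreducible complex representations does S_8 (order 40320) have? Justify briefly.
22

Argument: The number of irreducible complex representations of a finite group equals its number of conjugacy classes. Conjugacy classes in S_8 correspond to cycle types, i.e. partitions of 8; there are p(8) = 22 of them, so S_8 (order 40320) has exactly 22 irreducible complex representations.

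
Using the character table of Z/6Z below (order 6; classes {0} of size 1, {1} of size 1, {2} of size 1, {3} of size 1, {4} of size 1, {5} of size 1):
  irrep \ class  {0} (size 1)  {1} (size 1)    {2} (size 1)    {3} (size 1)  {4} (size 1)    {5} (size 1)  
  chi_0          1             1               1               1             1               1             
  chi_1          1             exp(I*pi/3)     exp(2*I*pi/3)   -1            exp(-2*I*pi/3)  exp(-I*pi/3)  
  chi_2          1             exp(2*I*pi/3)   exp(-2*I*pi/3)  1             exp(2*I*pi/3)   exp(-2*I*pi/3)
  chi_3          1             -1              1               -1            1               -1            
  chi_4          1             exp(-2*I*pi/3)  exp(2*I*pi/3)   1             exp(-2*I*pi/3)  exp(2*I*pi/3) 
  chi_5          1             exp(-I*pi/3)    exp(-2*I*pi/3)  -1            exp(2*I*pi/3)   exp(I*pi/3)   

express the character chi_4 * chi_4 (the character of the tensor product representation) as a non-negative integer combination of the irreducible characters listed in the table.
chi_4 tensor chi_4 = chi_2 (all other irreducibles have multiplicity 0).

Derivation: The character of a tensor product is the pointwise product (chi_4 * chi_4)(C) = chi_4(C) * chi_4(C):
  {0}: (1)*(1), {1}: (exp(-2*I*pi/3))*(exp(-2*I*pi/3)), {2}: (exp(2*I*pi/3))*(exp(2*I*pi/3)), {3}: (1)*(1), {4}: (exp(-2*I*pi/3))*(exp(-2*I*pi/3)), {5}: (exp(2*I*pi/3))*(exp(2*I*pi/3))
so (chi_4 * chi_4) takes values
  {0} -> 1, {1} -> exp(2*I*pi/3), {2} -> exp(-2*I*pi/3), {3} -> 1, {4} -> exp(2*I*pi/3), {5} -> exp(-2*I*pi/3).
Now take the inner product of this character with each irreducible chi from the table, <chi_4*chi_4, chi> = (1/6) sum_C |C| (chi_4*chi_4)(C) conj(chi(C)):
  <chi_4*chi_4, chi_0> = (1/6)[1*(1)*conj(1) + 1*(exp(2*I*pi/3))*conj(1) + 1*(exp(-2*I*pi/3))*conj(1) + 1*(1)*conj(1) + 1*(exp(2*I*pi/3))*conj(1) + 1*(exp(-2*I*pi/3))*conj(1)]
      = (1/6)[(1) + (exp(2*I*pi/3)) + (exp(-2*I*pi/3)) + (1) + (exp(2*I*pi/3)) + (exp(-2*I*pi/3))] = 0/6 = 0
  <chi_4*chi_4, chi_1> = (1/6)[1*(1)*conj(1) + 1*(exp(2*I*pi/3))*conj(exp(I*pi/3)) + 1*(exp(-2*I*pi/3))*conj(exp(2*I*pi/3)) + 1*(1)*conj(-1) + 1*(exp(2*I*pi/3))*conj(exp(-2*I*pi/3)) + 1*(exp(-2*I*pi/3))*conj(exp(-I*pi/3))]
      = (1/6)[(1) + (exp(I*pi/3)) + (exp(2*I*pi/3)) + (-1) + (exp(-2*I*pi/3)) + (exp(-I*pi/3))] = 0/6 = 0
  <chi_4*chi_4, chi_2> = (1/6)[1*(1)*conj(1) + 1*(exp(2*I*pi/3))*conj(exp(2*I*pi/3)) + 1*(exp(-2*I*pi/3))*conj(exp(-2*I*pi/3)) + 1*(1)*conj(1) + 1*(exp(2*I*pi/3))*conj(exp(2*I*pi/3)) + 1*(exp(-2*I*pi/3))*conj(exp(-2*I*pi/3))]
      = (1/6)[(1) + (1) + (1) + (1) + (1) + (1)] = 6/6 = 1
  <chi_4*chi_4, chi_3> = (1/6)[1*(1)*conj(1) + 1*(exp(2*I*pi/3))*conj(-1) + 1*(exp(-2*I*pi/3))*conj(1) + 1*(1)*conj(-1) + 1*(exp(2*I*pi/3))*conj(1) + 1*(exp(-2*I*pi/3))*conj(-1)]
      = (1/6)[(1) + (-exp(2*I*pi/3)) + (exp(-2*I*pi/3)) + (-1) + (exp(2*I*pi/3)) + (-exp(-2*I*pi/3))] = 0/6 = 0
  <chi_4*chi_4, chi_4> = (1/6)[1*(1)*conj(1) + 1*(exp(2*I*pi/3))*conj(exp(-2*I*pi/3)) + 1*(exp(-2*I*pi/3))*conj(exp(2*I*pi/3)) + 1*(1)*conj(1) + 1*(exp(2*I*pi/3))*conj(exp(-2*I*pi/3)) + 1*(exp(-2*I*pi/3))*conj(exp(2*I*pi/3))]
      = (1/6)[(1) + (exp(-2*I*pi/3)) + (exp(2*I*pi/3)) + (1) + (exp(-2*I*pi/3)) + (exp(2*I*pi/3))] = 0/6 = 0
  <chi_4*chi_4, chi_5> = (1/6)[1*(1)*conj(1) + 1*(exp(2*I*pi/3))*conj(exp(-I*pi/3)) + 1*(exp(-2*I*pi/3))*conj(exp(-2*I*pi/3)) + 1*(1)*conj(-1) + 1*(exp(2*I*pi/3))*conj(exp(2*I*pi/3)) + 1*(exp(-2*I*pi/3))*conj(exp(I*pi/3))]
      = (1/6)[(1) + (-1) + (1) + (-1) + (1) + (-1)] = 0/6 = 0
(Exp terms are combined using exp(i*s)*conj(exp(i*t)) = exp(i*(s-t)), and sums of them are collapsed using the identity that for every m > 1 the m distinct m-th roots of unity sum to 0, e.g. 1 + exp(2*I*pi/3) + exp(-2*I*pi/3) = 0.)
Hence the multiplicities are chi_2: 1. Dimension check: dim(chi_4)*dim(chi_4) = 1*1 = 1 and sum (mult * dim) = 1*1 = 1.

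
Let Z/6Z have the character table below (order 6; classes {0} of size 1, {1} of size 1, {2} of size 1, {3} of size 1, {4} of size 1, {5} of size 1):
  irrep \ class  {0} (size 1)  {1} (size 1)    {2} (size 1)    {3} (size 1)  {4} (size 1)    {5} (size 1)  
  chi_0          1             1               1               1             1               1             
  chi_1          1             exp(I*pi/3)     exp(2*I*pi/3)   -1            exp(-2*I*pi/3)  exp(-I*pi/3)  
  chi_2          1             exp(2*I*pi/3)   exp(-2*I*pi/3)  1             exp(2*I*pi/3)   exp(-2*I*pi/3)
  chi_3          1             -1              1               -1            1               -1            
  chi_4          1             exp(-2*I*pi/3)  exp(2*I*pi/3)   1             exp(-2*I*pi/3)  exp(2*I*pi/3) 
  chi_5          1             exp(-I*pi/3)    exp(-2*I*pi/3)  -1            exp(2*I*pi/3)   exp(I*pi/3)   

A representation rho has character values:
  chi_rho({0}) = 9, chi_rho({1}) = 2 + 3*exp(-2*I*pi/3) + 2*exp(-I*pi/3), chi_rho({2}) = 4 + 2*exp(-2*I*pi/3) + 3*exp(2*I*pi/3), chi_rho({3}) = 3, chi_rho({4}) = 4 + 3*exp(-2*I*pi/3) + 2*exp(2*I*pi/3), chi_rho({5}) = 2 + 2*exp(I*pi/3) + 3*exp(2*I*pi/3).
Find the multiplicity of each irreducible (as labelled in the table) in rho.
Multiplicities: chi_0: 3, chi_1: 0, chi_2: 0, chi_3: 1, chi_4: 3, chi_5: 2.

Argument: Use <chi_rho, chi> = (1/|G|) sum_C |C| * chi_rho(C) * conj(chi(C)) with |G| = 6 for each irreducible chi in the table:
  <chi_rho, chi_0> = (1/6)[1*(9)*conj(1) + 1*(2 + 3*exp(-2*I*pi/3) + 2*exp(-I*pi/3))*conj(1) + 1*(4 + 2*exp(-2*I*pi/3) + 3*exp(2*I*pi/3))*conj(1) + 1*(3)*conj(1) + 1*(4 + 3*exp(-2*I*pi/3) + 2*exp(2*I*pi/3))*conj(1) + 1*(2 + 2*exp(I*pi/3) + 3*exp(2*I*pi/3))*conj(1)]
      = (1/6)[(9) + (2 + 3*exp(-2*I*pi/3) + 2*exp(-I*pi/3)) + (4 + 2*exp(-2*I*pi/3) + 3*exp(2*I*pi/3)) + (3) + (4 + 3*exp(-2*I*pi/3) + 2*exp(2*I*pi/3)) + (2 + 2*exp(I*pi/3) + 3*exp(2*I*pi/3))] = 18/6 = 3
  <chi_rho, chi_1> = (1/6)[1*(9)*conj(1) + 1*(2 + 3*exp(-2*I*pi/3) + 2*exp(-I*pi/3))*conj(exp(I*pi/3)) + 1*(4 + 2*exp(-2*I*pi/3) + 3*exp(2*I*pi/3))*conj(exp(2*I*pi/3)) + 1*(3)*conj(-1) + 1*(4 + 3*exp(-2*I*pi/3) + 2*exp(2*I*pi/3))*conj(exp(-2*I*pi/3)) + 1*(2 + 2*exp(I*pi/3) + 3*exp(2*I*pi/3))*conj(exp(-I*pi/3))]
      = (1/6)[(9) + (-3 + 2*exp(-2*I*pi/3) + 2*exp(-I*pi/3)) + (3 + 4*exp(-2*I*pi/3) + 2*exp(2*I*pi/3)) + (-3) + (3 + 2*exp(-2*I*pi/3) + 4*exp(2*I*pi/3)) + (-3 + 2*exp(2*I*pi/3) + 2*exp(I*pi/3))] = 0/6 = 0
  <chi_rho, chi_2> = (1/6)[1*(9)*conj(1) + 1*(2 + 3*exp(-2*I*pi/3) + 2*exp(-I*pi/3))*conj(exp(2*I*pi/3)) + 1*(4 + 2*exp(-2*I*pi/3) + 3*exp(2*I*pi/3))*conj(exp(-2*I*pi/3)) + 1*(3)*conj(1) + 1*(4 + 3*exp(-2*I*pi/3) + 2*exp(2*I*pi/3))*conj(exp(2*I*pi/3)) + 1*(2 + 2*exp(I*pi/3) + 3*exp(2*I*pi/3))*conj(exp(-2*I*pi/3))]
      = (1/6)[(9) + (-2 + 2*exp(-2*I*pi/3) + 3*exp(2*I*pi/3)) + (2 + 3*exp(-2*I*pi/3) + 4*exp(2*I*pi/3)) + (3) + (2 + 4*exp(-2*I*pi/3) + 3*exp(2*I*pi/3)) + (-2 + 3*exp(-2*I*pi/3) + 2*exp(2*I*pi/3))] = 0/6 = 0
  <chi_rho, chi_3> = (1/6)[1*(9)*conj(1) + 1*(2 + 3*exp(-2*I*pi/3) + 2*exp(-I*pi/3))*conj(-1) + 1*(4 + 2*exp(-2*I*pi/3) + 3*exp(2*I*pi/3))*conj(1) + 1*(3)*conj(-1) + 1*(4 + 3*exp(-2*I*pi/3) + 2*exp(2*I*pi/3))*conj(1) + 1*(2 + 2*exp(I*pi/3) + 3*exp(2*I*pi/3))*conj(-1)]
      = (1/6)[(9) + (-2 - 2*exp(-I*pi/3) - 3*exp(-2*I*pi/3)) + (4 + 2*exp(-2*I*pi/3) + 3*exp(2*I*pi/3)) + (-3) + (4 + 3*exp(-2*I*pi/3) + 2*exp(2*I*pi/3)) + (-2 - 3*exp(2*I*pi/3) - 2*exp(I*pi/3))] = 6/6 = 1
  <chi_rho, chi_4> = (1/6)[1*(9)*conj(1) + 1*(2 + 3*exp(-2*I*pi/3) + 2*exp(-I*pi/3))*conj(exp(-2*I*pi/3)) + 1*(4 + 2*exp(-2*I*pi/3) + 3*exp(2*I*pi/3))*conj(exp(2*I*pi/3)) + 1*(3)*conj(1) + 1*(4 + 3*exp(-2*I*pi/3) + 2*exp(2*I*pi/3))*conj(exp(-2*I*pi/3)) + 1*(2 + 2*exp(I*pi/3) + 3*exp(2*I*pi/3))*conj(exp(2*I*pi/3))]
      = (1/6)[(9) + (3 + 2*exp(2*I*pi/3) + 2*exp(I*pi/3)) + (3 + 4*exp(-2*I*pi/3) + 2*exp(2*I*pi/3)) + (3) + (3 + 2*exp(-2*I*pi/3) + 4*exp(2*I*pi/3)) + (3 + 2*exp(-2*I*pi/3) + 2*exp(-I*pi/3))] = 18/6 = 3
  <chi_rho, chi_5> = (1/6)[1*(9)*conj(1) + 1*(2 + 3*exp(-2*I*pi/3) + 2*exp(-I*pi/3))*conj(exp(-I*pi/3)) + 1*(4 + 2*exp(-2*I*pi/3) + 3*exp(2*I*pi/3))*conj(exp(-2*I*pi/3)) + 1*(3)*conj(-1) + 1*(4 + 3*exp(-2*I*pi/3) + 2*exp(2*I*pi/3))*conj(exp(2*I*pi/3)) + 1*(2 + 2*exp(I*pi/3) + 3*exp(2*I*pi/3))*conj(exp(I*pi/3))]
      = (1/6)[(9) + (2 + 3*exp(-I*pi/3) + 2*exp(I*pi/3)) + (2 + 3*exp(-2*I*pi/3) + 4*exp(2*I*pi/3)) + (-3) + (2 + 4*exp(-2*I*pi/3) + 3*exp(2*I*pi/3)) + (2 + 2*exp(-I*pi/3) + 3*exp(I*pi/3))] = 12/6 = 2
(Exp terms are combined using exp(i*s)*conj(exp(i*t)) = exp(i*(s-t)), and sums of them are collapsed using the identity that for every m > 1 the m distinct m-th roots of unity sum to 0, e.g. 1 + exp(2*I*pi/3) + exp(-2*I*pi/3) = 0.)
Dimension check: dim(rho) = sum (mult * dim) = 3*1 + 0*1 + 0*1 + 1*1 + 3*1 + 2*1 = 9 = chi_rho(e) = 9.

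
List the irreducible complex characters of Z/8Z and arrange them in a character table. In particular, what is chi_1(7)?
Character table of Z/8Z (irreps indexed chi_0,...,chi_7 with chi_k(m) = zeta_8^(k*m), zeta_8 = exp(2*pi*i/8)):
  irrep \ class  {0} (size 1)  {1} (size 1)    {2} (size 1)  {3} (size 1)    {4} (size 1)  {5} (size 1)    {6} (size 1)  {7} (size 1)  
  chi_0          1             1               1             1               1             1               1             1             
  chi_1          1             exp(I*pi/4)     I             exp(3*I*pi/4)   -1            exp(-3*I*pi/4)  -I            exp(-I*pi/4)  
  chi_2          1             I               -1            -I              1             I               -1            -I            
  chi_3          1             exp(3*I*pi/4)   -I            exp(I*pi/4)     -1            exp(-I*pi/4)    I             exp(-3*I*pi/4)
  chi_4          1             -1              1             -1              1             -1              1             -1            
  chi_5          1             exp(-3*I*pi/4)  I             exp(-I*pi/4)    -1            exp(I*pi/4)     -I            exp(3*I*pi/4) 
  chi_6          1             -I              -1            I               1             -I              -1            I             
  chi_7          1             exp(-I*pi/4)    -I            exp(-3*I*pi/4)  -1            exp(3*I*pi/4)   I             exp(I*pi/4)   

Spot check: chi_1(7) = zeta_8^(1*7) = zeta_8^7 = exp(-I*pi/4).

Argument: Z/8Z is abelian, so all 8 irreducible complex representations are 1-dimensional. They are given by chi_k(m) = zeta_8^(k*m) for k = 0,...,7. Row orthogonality: sum_m chi_k(m) conj(chi_l(m)) = 8 * [k = l].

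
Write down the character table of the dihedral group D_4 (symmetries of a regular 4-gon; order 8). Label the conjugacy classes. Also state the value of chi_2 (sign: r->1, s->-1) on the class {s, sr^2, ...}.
Conjugacy classes: {e} of size 1, {r^2} of size 1, {r^1, r^3} of size 2, {s, sr^2, ...} of size 2, {sr, sr^3, ...} of size 2.
Character table:
  irrep \ class              {e} (size 1)  {r^2} (size 1)  {r^1, r^3} (size 2)  {s, sr^2, ...} (size 2)  {sr, sr^3, ...} (size 2)
  chi_1 (triv)               1             1               1                    1                        1                       
  chi_2 (sign: r->1, s->-1)  1             1               1                    -1                       -1                      
  chi_3 (r->-1, s->1)        1             1               -1                   1                        -1                      
  chi_4 (r->-1, s->-1)       1             1               -1                   -1                       1                       
  chi_5 (2d, j=1)            2             -2              0                    0                        0                       

Spot check: chi_2 (sign: r->1, s->-1) on {s, sr^2, ...} = -1.

Reasoning: D_4 has order 2*4 = 8 with 5 conjugacy classes, hence 5 irreducibles. Sum of squared dims 1 + 1 + 1 + 1 + 4 = 8 = |G|. Linear characters come from the abelianisation; the 2-dimensional irreps have character r^k -> 2*cos(2*pi*j*k/4), reflections -> 0.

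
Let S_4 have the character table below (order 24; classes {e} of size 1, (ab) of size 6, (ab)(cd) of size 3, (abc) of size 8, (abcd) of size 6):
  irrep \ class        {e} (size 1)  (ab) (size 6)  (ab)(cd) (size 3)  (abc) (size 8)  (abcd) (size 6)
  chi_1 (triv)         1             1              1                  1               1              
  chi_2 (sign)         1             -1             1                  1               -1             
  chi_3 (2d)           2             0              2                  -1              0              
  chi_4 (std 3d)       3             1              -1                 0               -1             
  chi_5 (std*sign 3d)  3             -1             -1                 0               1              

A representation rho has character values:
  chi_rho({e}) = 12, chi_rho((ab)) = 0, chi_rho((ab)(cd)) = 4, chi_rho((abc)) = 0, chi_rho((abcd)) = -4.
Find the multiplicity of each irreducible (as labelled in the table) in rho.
Multiplicities: chi_1: 0, chi_2: 2, chi_3: 2, chi_4: 2, chi_5: 0.

Details: Use <chi_rho, chi> = (1/|G|) sum_C |C| * chi_rho(C) * conj(chi(C)) with |G| = 24 for each irreducible chi in the table:
  <chi_rho, chi_1> = (1/24)[1*(12)*conj(1) + 6*(0)*conj(1) + 3*(4)*conj(1) + 8*(0)*conj(1) + 6*(-4)*conj(1)]
      = (1/24)[(12) + (0) + (12) + (0) + (-24)] = 0/24 = 0
  <chi_rho, chi_2> = (1/24)[1*(12)*conj(1) + 6*(0)*conj(-1) + 3*(4)*conj(1) + 8*(0)*conj(1) + 6*(-4)*conj(-1)]
      = (1/24)[(12) + (0) + (12) + (0) + (24)] = 48/24 = 2
  <chi_rho, chi_3> = (1/24)[1*(12)*conj(2) + 6*(0)*conj(0) + 3*(4)*conj(2) + 8*(0)*conj(-1) + 6*(-4)*conj(0)]
      = (1/24)[(24) + (0) + (24) + (0) + (0)] = 48/24 = 2
  <chi_rho, chi_4> = (1/24)[1*(12)*conj(3) + 6*(0)*conj(1) + 3*(4)*conj(-1) + 8*(0)*conj(0) + 6*(-4)*conj(-1)]
      = (1/24)[(36) + (0) + (-12) + (0) + (24)] = 48/24 = 2
  <chi_rho, chi_5> = (1/24)[1*(12)*conj(3) + 6*(0)*conj(-1) + 3*(4)*conj(-1) + 8*(0)*conj(0) + 6*(-4)*conj(1)]
      = (1/24)[(36) + (0) + (-12) + (0) + (-24)] = 0/24 = 0
Dimension check: dim(rho) = sum (mult * dim) = 0*1 + 2*1 + 2*2 + 2*3 + 0*3 = 12 = chi_rho(e) = 12.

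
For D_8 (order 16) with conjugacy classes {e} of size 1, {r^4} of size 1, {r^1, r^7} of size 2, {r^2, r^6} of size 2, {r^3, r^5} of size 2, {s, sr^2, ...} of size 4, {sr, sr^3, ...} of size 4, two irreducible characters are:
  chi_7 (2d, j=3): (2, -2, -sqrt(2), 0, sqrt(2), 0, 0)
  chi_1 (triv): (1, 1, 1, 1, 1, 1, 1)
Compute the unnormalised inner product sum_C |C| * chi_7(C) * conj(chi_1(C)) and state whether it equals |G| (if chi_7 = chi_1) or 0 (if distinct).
Sum = 0; so <chi_7, chi_1> = 0 (distinct irreducibles are orthogonal).

Argument: Compute term by term over conjugacy classes (|C| * chi_7(C) * conj(chi_1(C))):
  1*(2)*conj(1) + 1*(-2)*conj(1) + 2*(-sqrt(2))*conj(1) + 2*(0)*conj(1) + 2*(sqrt(2))*conj(1) + 4*(0)*conj(1) + 4*(0)*conj(1)
  = (2) + (-2) + (-2*sqrt(2)) + (0) + (2*sqrt(2)) + (0) + (0)
  = 0.
Dividing by |G| = 16 gives 0/16 = 0, matching the row-orthogonality relation <chi_7, chi_1> = [chi_7 = chi_1].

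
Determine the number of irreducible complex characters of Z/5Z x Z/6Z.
30

Details: The number of irreducible complex representations of a finite group equals its number of conjugacy classes. Z/5Z x Z/6Z is abelian of order 30, so every element is its own conjugacy class: 30 classes, so Z/5Z x Z/6Z (order 30) has exactly 30 irreducible complex representations.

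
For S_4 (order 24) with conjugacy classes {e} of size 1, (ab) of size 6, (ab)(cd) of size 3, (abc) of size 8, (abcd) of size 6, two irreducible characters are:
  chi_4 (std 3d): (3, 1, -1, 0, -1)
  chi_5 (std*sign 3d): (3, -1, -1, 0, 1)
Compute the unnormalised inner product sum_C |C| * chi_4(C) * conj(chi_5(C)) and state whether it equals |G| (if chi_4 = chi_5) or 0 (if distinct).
Sum = 0; so <chi_4, chi_5> = 0 (distinct irreducibles are orthogonal).

Why: Compute term by term over conjugacy classes (|C| * chi_4(C) * conj(chi_5(C))):
  1*(3)*conj(3) + 6*(1)*conj(-1) + 3*(-1)*conj(-1) + 8*(0)*conj(0) + 6*(-1)*conj(1)
  = (9) + (-6) + (3) + (0) + (-6)
  = 0.
Dividing by |G| = 24 gives 0/24 = 0, matching the row-orthogonality relation <chi_4, chi_5> = [chi_4 = chi_5].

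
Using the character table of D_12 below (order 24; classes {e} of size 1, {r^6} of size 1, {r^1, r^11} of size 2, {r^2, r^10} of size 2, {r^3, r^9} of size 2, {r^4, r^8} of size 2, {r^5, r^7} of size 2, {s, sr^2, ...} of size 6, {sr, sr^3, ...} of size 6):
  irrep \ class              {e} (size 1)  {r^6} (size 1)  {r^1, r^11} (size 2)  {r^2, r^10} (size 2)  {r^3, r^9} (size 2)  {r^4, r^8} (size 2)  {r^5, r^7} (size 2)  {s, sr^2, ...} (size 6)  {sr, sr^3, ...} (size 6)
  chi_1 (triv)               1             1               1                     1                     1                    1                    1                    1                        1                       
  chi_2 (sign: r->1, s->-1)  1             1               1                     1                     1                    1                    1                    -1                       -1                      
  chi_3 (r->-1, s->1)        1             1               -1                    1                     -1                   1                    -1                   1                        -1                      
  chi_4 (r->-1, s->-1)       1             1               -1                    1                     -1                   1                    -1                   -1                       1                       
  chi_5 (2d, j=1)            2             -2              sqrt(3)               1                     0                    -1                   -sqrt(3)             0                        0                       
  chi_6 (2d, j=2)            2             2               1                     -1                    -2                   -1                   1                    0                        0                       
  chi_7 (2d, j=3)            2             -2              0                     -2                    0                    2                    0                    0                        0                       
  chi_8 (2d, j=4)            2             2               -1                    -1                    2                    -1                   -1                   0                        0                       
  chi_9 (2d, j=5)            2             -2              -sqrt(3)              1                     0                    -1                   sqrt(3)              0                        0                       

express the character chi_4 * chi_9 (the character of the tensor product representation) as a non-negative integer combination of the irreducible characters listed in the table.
chi_4 tensor chi_9 = chi_5 (all other irreducibles have multiplicity 0).

Working: The character of a tensor product is the pointwise product (chi_4 * chi_9)(C) = chi_4(C) * chi_9(C):
  {e}: (1)*(2), {r^6}: (1)*(-2), {r^1, r^11}: (-1)*(-sqrt(3)), {r^2, r^10}: (1)*(1), {r^3, r^9}: (-1)*(0), {r^4, r^8}: (1)*(-1), {r^5, r^7}: (-1)*(sqrt(3)), {s, sr^2, ...}: (-1)*(0), {sr, sr^3, ...}: (1)*(0)
so (chi_4 * chi_9) takes values
  {e} -> 2, {r^6} -> -2, {r^1, r^11} -> sqrt(3), {r^2, r^10} -> 1, {r^3, r^9} -> 0, {r^4, r^8} -> -1, {r^5, r^7} -> -sqrt(3), {s, sr^2, ...} -> 0, {sr, sr^3, ...} -> 0.
Now take the inner product of this character with each irreducible chi from the table, <chi_4*chi_9, chi> = (1/24) sum_C |C| (chi_4*chi_9)(C) conj(chi(C)):
  <chi_4*chi_9, chi_1> = (1/24)[1*(2)*conj(1) + 1*(-2)*conj(1) + 2*(sqrt(3))*conj(1) + 2*(1)*conj(1) + 2*(0)*conj(1) + 2*(-1)*conj(1) + 2*(-sqrt(3))*conj(1) + 6*(0)*conj(1) + 6*(0)*conj(1)]
      = (1/24)[(2) + (-2) + (2*sqrt(3)) + (2) + (0) + (-2) + (-2*sqrt(3)) + (0) + (0)] = 0/24 = 0
  <chi_4*chi_9, chi_2> = (1/24)[1*(2)*conj(1) + 1*(-2)*conj(1) + 2*(sqrt(3))*conj(1) + 2*(1)*conj(1) + 2*(0)*conj(1) + 2*(-1)*conj(1) + 2*(-sqrt(3))*conj(1) + 6*(0)*conj(-1) + 6*(0)*conj(-1)]
      = (1/24)[(2) + (-2) + (2*sqrt(3)) + (2) + (0) + (-2) + (-2*sqrt(3)) + (0) + (0)] = 0/24 = 0
  <chi_4*chi_9, chi_3> = (1/24)[1*(2)*conj(1) + 1*(-2)*conj(1) + 2*(sqrt(3))*conj(-1) + 2*(1)*conj(1) + 2*(0)*conj(-1) + 2*(-1)*conj(1) + 2*(-sqrt(3))*conj(-1) + 6*(0)*conj(1) + 6*(0)*conj(-1)]
      = (1/24)[(2) + (-2) + (-2*sqrt(3)) + (2) + (0) + (-2) + (2*sqrt(3)) + (0) + (0)] = 0/24 = 0
  <chi_4*chi_9, chi_4> = (1/24)[1*(2)*conj(1) + 1*(-2)*conj(1) + 2*(sqrt(3))*conj(-1) + 2*(1)*conj(1) + 2*(0)*conj(-1) + 2*(-1)*conj(1) + 2*(-sqrt(3))*conj(-1) + 6*(0)*conj(-1) + 6*(0)*conj(1)]
      = (1/24)[(2) + (-2) + (-2*sqrt(3)) + (2) + (0) + (-2) + (2*sqrt(3)) + (0) + (0)] = 0/24 = 0
  <chi_4*chi_9, chi_5> = (1/24)[1*(2)*conj(2) + 1*(-2)*conj(-2) + 2*(sqrt(3))*conj(sqrt(3)) + 2*(1)*conj(1) + 2*(0)*conj(0) + 2*(-1)*conj(-1) + 2*(-sqrt(3))*conj(-sqrt(3)) + 6*(0)*conj(0) + 6*(0)*conj(0)]
      = (1/24)[(4) + (4) + (6) + (2) + (0) + (2) + (6) + (0) + (0)] = 24/24 = 1
  <chi_4*chi_9, chi_6> = (1/24)[1*(2)*conj(2) + 1*(-2)*conj(2) + 2*(sqrt(3))*conj(1) + 2*(1)*conj(-1) + 2*(0)*conj(-2) + 2*(-1)*conj(-1) + 2*(-sqrt(3))*conj(1) + 6*(0)*conj(0) + 6*(0)*conj(0)]
      = (1/24)[(4) + (-4) + (2*sqrt(3)) + (-2) + (0) + (2) + (-2*sqrt(3)) + (0) + (0)] = 0/24 = 0
  <chi_4*chi_9, chi_7> = (1/24)[1*(2)*conj(2) + 1*(-2)*conj(-2) + 2*(sqrt(3))*conj(0) + 2*(1)*conj(-2) + 2*(0)*conj(0) + 2*(-1)*conj(2) + 2*(-sqrt(3))*conj(0) + 6*(0)*conj(0) + 6*(0)*conj(0)]
      = (1/24)[(4) + (4) + (0) + (-4) + (0) + (-4) + (0) + (0) + (0)] = 0/24 = 0
  <chi_4*chi_9, chi_8> = (1/24)[1*(2)*conj(2) + 1*(-2)*conj(2) + 2*(sqrt(3))*conj(-1) + 2*(1)*conj(-1) + 2*(0)*conj(2) + 2*(-1)*conj(-1) + 2*(-sqrt(3))*conj(-1) + 6*(0)*conj(0) + 6*(0)*conj(0)]
      = (1/24)[(4) + (-4) + (-2*sqrt(3)) + (-2) + (0) + (2) + (2*sqrt(3)) + (0) + (0)] = 0/24 = 0
  <chi_4*chi_9, chi_9> = (1/24)[1*(2)*conj(2) + 1*(-2)*conj(-2) + 2*(sqrt(3))*conj(-sqrt(3)) + 2*(1)*conj(1) + 2*(0)*conj(0) + 2*(-1)*conj(-1) + 2*(-sqrt(3))*conj(sqrt(3)) + 6*(0)*conj(0) + 6*(0)*conj(0)]
      = (1/24)[(4) + (4) + (-6) + (2) + (0) + (2) + (-6) + (0) + (0)] = 0/24 = 0
Hence the multiplicities are chi_5: 1. Dimension check: dim(chi_4)*dim(chi_9) = 1*2 = 2 and sum (mult * dim) = 1*2 = 2.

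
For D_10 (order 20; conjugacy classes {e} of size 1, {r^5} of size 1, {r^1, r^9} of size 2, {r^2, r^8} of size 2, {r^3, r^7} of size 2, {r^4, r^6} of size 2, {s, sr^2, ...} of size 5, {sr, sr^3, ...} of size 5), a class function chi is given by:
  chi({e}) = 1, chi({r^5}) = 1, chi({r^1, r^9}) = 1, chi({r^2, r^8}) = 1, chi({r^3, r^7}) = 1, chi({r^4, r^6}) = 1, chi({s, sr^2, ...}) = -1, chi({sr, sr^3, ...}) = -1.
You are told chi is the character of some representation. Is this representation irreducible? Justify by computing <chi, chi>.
Irreducible: <chi, chi> = 1.

Proof sketch: <chi, chi> = (1/|G|) sum_C |C| * |chi(C)|^2 = (1/20)[1*|1|^2 + 1*|1|^2 + 2*|1|^2 + 2*|1|^2 + 2*|1|^2 + 2*|1|^2 + 5*|-1|^2 + 5*|-1|^2]
  = (1/20)[(1) + (1) + (2) + (2) + (2) + (2) + (5) + (5)] = 20/20 = 1.
A character is irreducible iff <chi, chi> = 1, so this representation is irreducible.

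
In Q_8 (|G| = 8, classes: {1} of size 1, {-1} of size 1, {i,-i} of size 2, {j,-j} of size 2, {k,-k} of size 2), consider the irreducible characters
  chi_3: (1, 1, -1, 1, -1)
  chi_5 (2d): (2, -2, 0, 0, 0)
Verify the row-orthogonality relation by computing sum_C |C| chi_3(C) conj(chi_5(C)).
Sum = 0; so <chi_3, chi_5> = 0 (distinct irreducibles are orthogonal).

Solution. Compute term by term over conjugacy classes (|C| * chi_3(C) * conj(chi_5(C))):
  1*(1)*conj(2) + 1*(1)*conj(-2) + 2*(-1)*conj(0) + 2*(1)*conj(0) + 2*(-1)*conj(0)
  = (2) + (-2) + (0) + (0) + (0)
  = 0.
Dividing by |G| = 8 gives 0/8 = 0, matching the row-orthogonality relation <chi_3, chi_5> = [chi_3 = chi_5].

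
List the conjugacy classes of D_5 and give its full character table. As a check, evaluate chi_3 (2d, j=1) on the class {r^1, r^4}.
Conjugacy classes: {e} of size 1, {r^1, r^4} of size 2, {r^2, r^3} of size 2, {s, sr, ..., sr^4} of size 5.
Character table:
  irrep \ class              {e} (size 1)  {r^1, r^4} (size 2)  {r^2, r^3} (size 2)  {s, sr, ..., sr^4} (size 5)
  chi_1 (triv)               1             1                    1                    1                          
  chi_2 (sign: r->1, s->-1)  1             1                    1                    -1                         
  chi_3 (2d, j=1)            2             -1/2 + sqrt(5)/2     -sqrt(5)/2 - 1/2     0                          
  chi_4 (2d, j=2)            2             -sqrt(5)/2 - 1/2     -1/2 + sqrt(5)/2     0                          

Spot check: chi_3 (2d, j=1) on {r^1, r^4} = -1/2 + sqrt(5)/2.

Working: D_5 has order 2*5 = 10 with 4 conjugacy classes, hence 4 irreducibles. Sum of squared dims 1 + 1 + 4 + 4 = 10 = |G|. Linear characters come from the abelianisation; the 2-dimensional irreps have character r^k -> 2*cos(2*pi*j*k/5), reflections -> 0.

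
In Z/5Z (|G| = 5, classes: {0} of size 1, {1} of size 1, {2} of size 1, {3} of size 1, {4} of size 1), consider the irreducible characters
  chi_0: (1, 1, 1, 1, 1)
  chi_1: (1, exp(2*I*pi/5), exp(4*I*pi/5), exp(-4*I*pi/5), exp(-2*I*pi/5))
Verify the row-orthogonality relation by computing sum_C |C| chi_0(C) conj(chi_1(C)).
Sum = 0; so <chi_0, chi_1> = 0 (distinct irreducibles are orthogonal).

Derivation: Compute term by term over conjugacy classes (|C| * chi_0(C) * conj(chi_1(C))):
  1*(1)*conj(1) + 1*(1)*conj(exp(2*I*pi/5)) + 1*(1)*conj(exp(4*I*pi/5)) + 1*(1)*conj(exp(-4*I*pi/5)) + 1*(1)*conj(exp(-2*I*pi/5))
  = (1) + (exp(-2*I*pi/5)) + (exp(-4*I*pi/5)) + (exp(4*I*pi/5)) + (exp(2*I*pi/5))
  = 0.
(Exp terms are combined using exp(i*s)*conj(exp(i*t)) = exp(i*(s-t)), and sums of them are collapsed using the identity that for every m > 1 the m distinct m-th roots of unity sum to 0, e.g. 1 + exp(2*I*pi/3) + exp(-2*I*pi/3) = 0.)
Dividing by |G| = 5 gives 0/5 = 0, matching the row-orthogonality relation <chi_0, chi_1> = [chi_0 = chi_1].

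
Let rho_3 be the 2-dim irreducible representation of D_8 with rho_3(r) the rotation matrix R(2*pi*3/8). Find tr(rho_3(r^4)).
chi_{rho_3}(r^4) = 2*cos(2*pi*3*4/8) = -2

Working: rho_3(r^4) is rotation by angle 2*pi*3*4/8, whose trace is 2*cos(2*pi*3*4/8) = -2.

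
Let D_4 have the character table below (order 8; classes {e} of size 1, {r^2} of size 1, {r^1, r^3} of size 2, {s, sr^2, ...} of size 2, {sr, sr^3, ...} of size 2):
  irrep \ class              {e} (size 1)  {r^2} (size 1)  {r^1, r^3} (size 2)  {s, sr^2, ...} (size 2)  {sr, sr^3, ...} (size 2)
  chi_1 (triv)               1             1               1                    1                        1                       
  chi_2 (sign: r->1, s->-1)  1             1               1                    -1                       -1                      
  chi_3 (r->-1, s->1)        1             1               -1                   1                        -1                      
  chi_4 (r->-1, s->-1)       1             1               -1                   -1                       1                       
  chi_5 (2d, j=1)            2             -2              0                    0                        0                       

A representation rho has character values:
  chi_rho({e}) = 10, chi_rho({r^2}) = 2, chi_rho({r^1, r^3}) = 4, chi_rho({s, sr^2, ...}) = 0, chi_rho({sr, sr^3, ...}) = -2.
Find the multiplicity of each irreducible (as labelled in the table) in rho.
Multiplicities: chi_1: 2, chi_2: 3, chi_3: 1, chi_4: 0, chi_5: 2.

Argument: Use <chi_rho, chi> = (1/|G|) sum_C |C| * chi_rho(C) * conj(chi(C)) with |G| = 8 for each irreducible chi in the table:
  <chi_rho, chi_1> = (1/8)[1*(10)*conj(1) + 1*(2)*conj(1) + 2*(4)*conj(1) + 2*(0)*conj(1) + 2*(-2)*conj(1)]
      = (1/8)[(10) + (2) + (8) + (0) + (-4)] = 16/8 = 2
  <chi_rho, chi_2> = (1/8)[1*(10)*conj(1) + 1*(2)*conj(1) + 2*(4)*conj(1) + 2*(0)*conj(-1) + 2*(-2)*conj(-1)]
      = (1/8)[(10) + (2) + (8) + (0) + (4)] = 24/8 = 3
  <chi_rho, chi_3> = (1/8)[1*(10)*conj(1) + 1*(2)*conj(1) + 2*(4)*conj(-1) + 2*(0)*conj(1) + 2*(-2)*conj(-1)]
      = (1/8)[(10) + (2) + (-8) + (0) + (4)] = 8/8 = 1
  <chi_rho, chi_4> = (1/8)[1*(10)*conj(1) + 1*(2)*conj(1) + 2*(4)*conj(-1) + 2*(0)*conj(-1) + 2*(-2)*conj(1)]
      = (1/8)[(10) + (2) + (-8) + (0) + (-4)] = 0/8 = 0
  <chi_rho, chi_5> = (1/8)[1*(10)*conj(2) + 1*(2)*conj(-2) + 2*(4)*conj(0) + 2*(0)*conj(0) + 2*(-2)*conj(0)]
      = (1/8)[(20) + (-4) + (0) + (0) + (0)] = 16/8 = 2
Dimension check: dim(rho) = sum (mult * dim) = 2*1 + 3*1 + 1*1 + 0*1 + 2*2 = 10 = chi_rho(e) = 10.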